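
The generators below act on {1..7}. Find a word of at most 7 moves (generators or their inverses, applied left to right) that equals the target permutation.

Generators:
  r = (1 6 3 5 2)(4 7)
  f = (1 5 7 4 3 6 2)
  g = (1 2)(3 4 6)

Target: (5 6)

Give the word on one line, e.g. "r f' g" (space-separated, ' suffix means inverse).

g r f g f'

  after g: (1 2)(3 4 6)
  after r: (2 6 5)(3 7 4)
  after f: (1 5)(3 4 6 7)
  after g: (1 5 2)(3 6 7 4)
  after f': (5 6)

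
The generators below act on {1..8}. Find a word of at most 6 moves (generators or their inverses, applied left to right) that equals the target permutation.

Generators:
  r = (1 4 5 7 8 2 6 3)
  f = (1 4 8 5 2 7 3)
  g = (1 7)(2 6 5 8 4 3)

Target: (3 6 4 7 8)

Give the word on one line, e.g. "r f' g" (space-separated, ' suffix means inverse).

  after f: (1 4 8 5 2 7 3)
  after g: (1 3 7 2)(5 6)
  after f': (1 7 5 6 8 4)(2 3)
  after g: (3 6 4 7 8)

f g f' g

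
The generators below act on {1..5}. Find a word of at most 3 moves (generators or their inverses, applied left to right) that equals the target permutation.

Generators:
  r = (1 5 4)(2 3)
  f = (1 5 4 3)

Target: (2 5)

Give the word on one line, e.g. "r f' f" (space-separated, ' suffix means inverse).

  after r': (1 4 5)(2 3)
  after f': (1 5 3 2 4)
  after r': (2 5)

r' f' r'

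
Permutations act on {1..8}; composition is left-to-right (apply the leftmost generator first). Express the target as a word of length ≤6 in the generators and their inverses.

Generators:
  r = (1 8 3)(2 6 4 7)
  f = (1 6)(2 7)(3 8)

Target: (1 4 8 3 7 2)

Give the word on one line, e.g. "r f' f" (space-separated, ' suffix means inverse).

  after f': (1 6)(2 7)(3 8)
  after r': (1 2 4 6 3)
  after f': (1 7 2 4)(3 6 8)
  after r': (1 4 3 2 6)
  after f: (1 4 8 3 7 2)

f' r' f' r' f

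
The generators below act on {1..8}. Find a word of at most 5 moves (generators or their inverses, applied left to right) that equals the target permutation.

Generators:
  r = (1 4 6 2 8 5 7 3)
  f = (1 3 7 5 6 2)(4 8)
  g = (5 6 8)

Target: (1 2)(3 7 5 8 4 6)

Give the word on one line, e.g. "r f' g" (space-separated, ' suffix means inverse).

  after r: (1 4 6 2 8 5 7 3)
  after f: (1 8 6)(2 4)
  after r': (1 2)(3 7 5 8 4 6)

r f r'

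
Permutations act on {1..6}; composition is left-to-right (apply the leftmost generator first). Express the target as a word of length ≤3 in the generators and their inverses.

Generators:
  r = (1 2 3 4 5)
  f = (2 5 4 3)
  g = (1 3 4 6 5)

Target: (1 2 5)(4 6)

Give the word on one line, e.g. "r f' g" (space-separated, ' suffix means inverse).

  after g: (1 3 4 6 5)
  after f: (1 2 5)(4 6)

g f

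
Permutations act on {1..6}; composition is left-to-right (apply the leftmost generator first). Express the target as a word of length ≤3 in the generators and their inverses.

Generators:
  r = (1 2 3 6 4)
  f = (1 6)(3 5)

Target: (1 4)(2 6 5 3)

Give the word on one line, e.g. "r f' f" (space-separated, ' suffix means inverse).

  after r': (1 4 6 3 2)
  after f: (1 4)(2 6 5 3)

r' f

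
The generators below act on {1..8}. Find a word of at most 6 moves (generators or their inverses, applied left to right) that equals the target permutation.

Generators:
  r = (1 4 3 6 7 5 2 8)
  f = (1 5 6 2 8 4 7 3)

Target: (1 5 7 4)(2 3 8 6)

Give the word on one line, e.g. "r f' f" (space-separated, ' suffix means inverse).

  after r: (1 4 3 6 7 5 2 8)
  after f': (1 8 3 5 6 4 7)
  after f': (1 2 6 8 7 3)
  after r': (1 5 7 4)(2 3 8 6)

r f' f' r'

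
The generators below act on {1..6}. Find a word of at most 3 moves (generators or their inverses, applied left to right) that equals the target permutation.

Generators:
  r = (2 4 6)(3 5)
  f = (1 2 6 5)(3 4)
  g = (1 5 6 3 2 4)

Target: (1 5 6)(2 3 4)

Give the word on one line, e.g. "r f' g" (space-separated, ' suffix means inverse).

  after f: (1 2 6 5)(3 4)
  after g': (1 3 2 5 4 6)
  after r: (1 5 6)(2 3 4)

f g' r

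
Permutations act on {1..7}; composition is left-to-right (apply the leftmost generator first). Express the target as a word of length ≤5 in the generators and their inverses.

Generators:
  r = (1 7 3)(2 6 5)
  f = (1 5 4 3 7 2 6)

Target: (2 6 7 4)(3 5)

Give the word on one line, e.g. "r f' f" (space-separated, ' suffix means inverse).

  after f: (1 5 4 3 7 2 6)
  after r': (1 6 3)(4 7 5)
  after f: (2 6 7 4)(3 5)

f r' f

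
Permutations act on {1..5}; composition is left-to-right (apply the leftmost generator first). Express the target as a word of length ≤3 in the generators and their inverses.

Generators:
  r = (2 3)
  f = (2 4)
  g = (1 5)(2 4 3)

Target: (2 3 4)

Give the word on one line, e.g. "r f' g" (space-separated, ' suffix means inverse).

g g

  after g: (1 5)(2 4 3)
  after g: (2 3 4)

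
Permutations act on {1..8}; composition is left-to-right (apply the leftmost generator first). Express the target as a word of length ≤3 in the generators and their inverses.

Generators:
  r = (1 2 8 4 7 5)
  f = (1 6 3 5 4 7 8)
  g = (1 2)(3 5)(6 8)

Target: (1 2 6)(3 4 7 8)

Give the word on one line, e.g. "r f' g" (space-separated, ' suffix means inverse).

g f

  after g: (1 2)(3 5)(6 8)
  after f: (1 2 6)(3 4 7 8)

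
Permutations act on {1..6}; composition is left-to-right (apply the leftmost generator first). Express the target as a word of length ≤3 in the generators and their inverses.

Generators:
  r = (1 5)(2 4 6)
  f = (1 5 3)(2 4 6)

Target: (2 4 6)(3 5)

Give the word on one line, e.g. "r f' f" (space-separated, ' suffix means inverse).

  after r': (1 5)(2 6 4)
  after f': (2 4 6)(3 5)

r' f'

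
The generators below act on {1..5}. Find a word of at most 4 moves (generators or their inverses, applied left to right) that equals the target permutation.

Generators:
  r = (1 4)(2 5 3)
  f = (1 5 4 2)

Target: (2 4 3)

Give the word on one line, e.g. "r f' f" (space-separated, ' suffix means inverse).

r' f r f'

  after r': (1 4)(2 3 5)
  after f: (1 2 3 4 5)
  after r: (1 5 4 3)
  after f': (2 4 3)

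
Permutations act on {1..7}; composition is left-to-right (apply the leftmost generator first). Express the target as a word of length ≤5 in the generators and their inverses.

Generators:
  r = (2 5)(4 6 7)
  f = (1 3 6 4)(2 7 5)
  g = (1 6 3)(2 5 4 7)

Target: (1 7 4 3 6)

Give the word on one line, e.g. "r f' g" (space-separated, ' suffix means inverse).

  after f': (1 4 6 3)(2 5 7)
  after g': (1 5 4)
  after r': (1 2 5 7 6 4)
  after f: (1 7 4 3 6)

f' g' r' f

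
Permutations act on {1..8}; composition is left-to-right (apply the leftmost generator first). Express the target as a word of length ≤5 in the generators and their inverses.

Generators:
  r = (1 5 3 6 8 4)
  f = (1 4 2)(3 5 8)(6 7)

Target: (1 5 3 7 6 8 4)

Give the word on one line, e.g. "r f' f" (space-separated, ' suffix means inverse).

  after r: (1 5 3 6 8 4)
  after f': (1 3 7 6 5 8)(2 4)
  after f': (1 8 2)(3 6)
  after f': (1 5 3 7 6 8 4)

r f' f' f'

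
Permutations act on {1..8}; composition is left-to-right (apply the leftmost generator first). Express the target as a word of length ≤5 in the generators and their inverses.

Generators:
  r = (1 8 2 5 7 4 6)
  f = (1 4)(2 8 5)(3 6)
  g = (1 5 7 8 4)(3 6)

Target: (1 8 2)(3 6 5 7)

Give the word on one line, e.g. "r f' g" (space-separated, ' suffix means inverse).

r f' g' r f'

  after r: (1 8 2 5 7 4 6)
  after f': (1 2 8 5 7)(3 6 4)
  after g': (1 2 7 4 6 8)
  after r: (1 5 7 6 2 4)
  after f': (1 8 2)(3 6 5 7)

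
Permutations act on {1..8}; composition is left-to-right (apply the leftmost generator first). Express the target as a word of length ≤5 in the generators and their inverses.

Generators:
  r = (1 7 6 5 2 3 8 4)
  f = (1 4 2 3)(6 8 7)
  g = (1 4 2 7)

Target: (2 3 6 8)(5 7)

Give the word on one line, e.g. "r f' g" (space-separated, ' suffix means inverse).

r' r' f r'

  after r': (1 4 8 3 2 5 6 7)
  after r': (1 8 2 6)(3 5 7 4)
  after f: (1 7 2 8 3 5 6 4)
  after r': (2 3 6 8)(5 7)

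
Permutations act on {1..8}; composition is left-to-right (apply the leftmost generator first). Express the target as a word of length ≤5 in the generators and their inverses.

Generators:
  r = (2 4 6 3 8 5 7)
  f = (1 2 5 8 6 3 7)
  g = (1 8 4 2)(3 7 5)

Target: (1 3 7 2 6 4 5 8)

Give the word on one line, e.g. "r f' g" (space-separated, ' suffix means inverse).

f r' f' g f'

  after f: (1 2 5 8 6 3 7)
  after r': (1 7)(2 8 4)(3 5)
  after f': (1 3 2 5 6 8 4)
  after g: (1 7 5 6 4 8 2 3)
  after f': (1 3 7 2 6 4 5 8)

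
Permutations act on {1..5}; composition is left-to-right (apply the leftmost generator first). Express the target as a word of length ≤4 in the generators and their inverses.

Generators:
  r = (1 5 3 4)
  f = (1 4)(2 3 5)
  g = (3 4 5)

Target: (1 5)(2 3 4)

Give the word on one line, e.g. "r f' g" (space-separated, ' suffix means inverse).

r r f

  after r: (1 5 3 4)
  after r: (1 3)(4 5)
  after f: (1 5)(2 3 4)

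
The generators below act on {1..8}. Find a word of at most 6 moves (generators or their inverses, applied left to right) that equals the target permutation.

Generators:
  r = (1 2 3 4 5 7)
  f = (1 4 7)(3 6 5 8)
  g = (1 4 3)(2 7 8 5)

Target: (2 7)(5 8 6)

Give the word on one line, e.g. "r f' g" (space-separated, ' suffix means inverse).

f' r g f f

  after f': (1 7 4)(3 8 5 6)
  after r: (2 3 8 7 5 6 4)
  after g: (1 4 7 2)(3 5 6)
  after f: (1 7 2 4)(3 8)
  after f: (2 7)(5 8 6)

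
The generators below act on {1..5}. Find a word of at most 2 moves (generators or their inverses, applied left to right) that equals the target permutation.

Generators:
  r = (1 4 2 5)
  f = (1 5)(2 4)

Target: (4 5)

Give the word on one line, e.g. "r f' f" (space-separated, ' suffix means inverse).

f' r

  after f': (1 5)(2 4)
  after r: (4 5)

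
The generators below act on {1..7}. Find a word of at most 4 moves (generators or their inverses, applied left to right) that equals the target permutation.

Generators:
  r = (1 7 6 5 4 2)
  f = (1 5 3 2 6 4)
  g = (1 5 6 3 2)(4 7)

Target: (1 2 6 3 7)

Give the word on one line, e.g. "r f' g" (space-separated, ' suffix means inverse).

  after r': (1 2 4 5 6 7)
  after f': (1 3 5 2 6 7 4)
  after r: (1 3 4 7 2 5)
  after g: (1 2 6 3 7)

r' f' r g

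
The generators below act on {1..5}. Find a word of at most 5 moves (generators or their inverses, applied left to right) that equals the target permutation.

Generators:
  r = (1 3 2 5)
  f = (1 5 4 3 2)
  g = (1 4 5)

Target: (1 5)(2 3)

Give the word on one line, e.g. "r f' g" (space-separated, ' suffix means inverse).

  after g': (1 5 4)
  after r': (1 2 3)(4 5)
  after f: (3 5)
  after r': (1 5)(2 3)

g' r' f r'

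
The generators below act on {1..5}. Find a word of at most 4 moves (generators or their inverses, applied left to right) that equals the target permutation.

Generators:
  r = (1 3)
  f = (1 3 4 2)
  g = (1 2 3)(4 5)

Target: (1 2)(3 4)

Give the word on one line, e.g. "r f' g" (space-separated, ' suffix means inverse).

  after f: (1 3 4 2)
  after r': (2 3 4)
  after g': (1 3 5 4)
  after g': (1 2)(3 4)

f r' g' g'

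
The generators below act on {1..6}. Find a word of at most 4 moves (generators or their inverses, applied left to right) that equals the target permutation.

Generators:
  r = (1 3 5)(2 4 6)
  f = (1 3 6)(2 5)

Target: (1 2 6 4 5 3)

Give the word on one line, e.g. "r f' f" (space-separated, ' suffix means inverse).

r' f' f' f'

  after r': (1 5 3)(2 6 4)
  after f': (1 2 3 6 4 5)
  after f': (1 5 6 4 2)
  after f': (1 2 6 4 5 3)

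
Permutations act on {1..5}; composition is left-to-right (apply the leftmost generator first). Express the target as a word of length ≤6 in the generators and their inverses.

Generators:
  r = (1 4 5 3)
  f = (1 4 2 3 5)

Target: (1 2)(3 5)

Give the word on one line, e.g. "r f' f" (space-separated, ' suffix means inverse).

  after f: (1 4 2 3 5)
  after r: (1 5 4 2)
  after r: (1 3)(2 4)
  after f': (1 2)(3 5)

f r r f'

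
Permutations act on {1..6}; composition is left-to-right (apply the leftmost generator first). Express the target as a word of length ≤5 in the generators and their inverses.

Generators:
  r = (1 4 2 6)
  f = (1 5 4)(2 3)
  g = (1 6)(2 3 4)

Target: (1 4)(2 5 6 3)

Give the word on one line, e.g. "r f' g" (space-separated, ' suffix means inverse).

r f' g f

  after r: (1 4 2 6)
  after f': (1 5)(2 6 4 3)
  after g: (1 5 6 2)
  after f: (1 4)(2 5 6 3)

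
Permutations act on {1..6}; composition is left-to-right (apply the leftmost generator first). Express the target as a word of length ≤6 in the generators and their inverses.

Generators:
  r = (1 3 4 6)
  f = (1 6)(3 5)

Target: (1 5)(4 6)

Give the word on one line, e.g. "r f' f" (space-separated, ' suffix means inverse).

  after f: (1 6)(3 5)
  after r': (1 4 3 5)
  after r': (1 3 5 6 4)
  after f': (1 5)(4 6)

f r' r' f'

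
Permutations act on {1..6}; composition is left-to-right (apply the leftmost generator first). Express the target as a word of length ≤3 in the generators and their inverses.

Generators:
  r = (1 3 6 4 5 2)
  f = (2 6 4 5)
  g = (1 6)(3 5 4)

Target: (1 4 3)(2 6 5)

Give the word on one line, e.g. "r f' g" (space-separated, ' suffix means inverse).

  after r: (1 3 6 4 5 2)
  after g': (1 4 3)(2 6 5)

r g'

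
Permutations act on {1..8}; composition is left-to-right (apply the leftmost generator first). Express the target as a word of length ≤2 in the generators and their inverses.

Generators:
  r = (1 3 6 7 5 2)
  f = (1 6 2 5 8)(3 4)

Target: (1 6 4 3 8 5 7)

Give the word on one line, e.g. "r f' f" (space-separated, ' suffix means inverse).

r' f'

  after r': (1 2 5 7 6 3)
  after f': (1 6 4 3 8 5 7)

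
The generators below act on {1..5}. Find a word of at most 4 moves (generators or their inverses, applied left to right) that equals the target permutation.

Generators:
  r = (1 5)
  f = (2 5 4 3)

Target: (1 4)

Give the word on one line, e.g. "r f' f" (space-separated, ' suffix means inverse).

f' r' f

  after f': (2 3 4 5)
  after r': (1 5 2 3 4)
  after f: (1 4)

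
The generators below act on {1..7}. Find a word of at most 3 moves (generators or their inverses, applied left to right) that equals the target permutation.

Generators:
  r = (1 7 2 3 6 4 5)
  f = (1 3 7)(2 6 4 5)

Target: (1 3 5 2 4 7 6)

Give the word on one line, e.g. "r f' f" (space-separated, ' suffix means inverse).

  after r: (1 7 2 3 6 4 5)
  after r: (1 2 6 5 7 3 4)
  after r: (1 3 5 2 4 7 6)

r r r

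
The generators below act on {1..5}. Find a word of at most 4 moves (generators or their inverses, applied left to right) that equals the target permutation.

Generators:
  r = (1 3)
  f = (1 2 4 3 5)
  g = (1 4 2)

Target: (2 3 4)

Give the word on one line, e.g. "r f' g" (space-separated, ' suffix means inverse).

f' g f

  after f': (1 5 3 4 2)
  after g: (1 5 3 2 4)
  after f: (2 3 4)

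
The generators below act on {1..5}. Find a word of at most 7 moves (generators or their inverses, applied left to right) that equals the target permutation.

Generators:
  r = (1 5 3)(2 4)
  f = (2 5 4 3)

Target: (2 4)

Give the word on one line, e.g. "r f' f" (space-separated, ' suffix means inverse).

f r' r' r' f

  after f: (2 5 4 3)
  after r': (1 3 4 5 2)
  after r': (1 5 4)(2 3)
  after r': (2 5)(3 4)
  after f: (2 4)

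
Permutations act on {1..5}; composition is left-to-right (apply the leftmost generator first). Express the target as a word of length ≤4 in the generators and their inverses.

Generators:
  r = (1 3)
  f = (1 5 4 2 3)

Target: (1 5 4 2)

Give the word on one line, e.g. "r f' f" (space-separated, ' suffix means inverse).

  after f: (1 5 4 2 3)
  after r: (1 5 4 2)

f r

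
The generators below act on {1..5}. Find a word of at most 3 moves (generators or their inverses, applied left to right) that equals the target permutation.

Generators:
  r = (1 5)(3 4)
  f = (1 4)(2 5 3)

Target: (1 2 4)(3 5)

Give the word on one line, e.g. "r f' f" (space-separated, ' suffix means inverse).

r f' r'

  after r: (1 5)(3 4)
  after f': (1 2 3)(4 5)
  after r': (1 2 4)(3 5)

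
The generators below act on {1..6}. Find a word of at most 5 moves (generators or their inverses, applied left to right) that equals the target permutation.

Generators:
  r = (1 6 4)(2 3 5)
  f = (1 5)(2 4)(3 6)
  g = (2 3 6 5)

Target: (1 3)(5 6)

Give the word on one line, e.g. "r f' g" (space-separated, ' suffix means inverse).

g' r g r'

  after g': (2 5 6 3)
  after r: (1 6 5 4)
  after g: (1 5 4)(2 3 6)
  after r': (1 3)(5 6)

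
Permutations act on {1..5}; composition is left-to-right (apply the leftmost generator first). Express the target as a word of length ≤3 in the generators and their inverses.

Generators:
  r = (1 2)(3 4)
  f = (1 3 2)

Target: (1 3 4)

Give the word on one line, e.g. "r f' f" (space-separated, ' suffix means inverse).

  after r': (1 2)(3 4)
  after f': (1 3 4)

r' f'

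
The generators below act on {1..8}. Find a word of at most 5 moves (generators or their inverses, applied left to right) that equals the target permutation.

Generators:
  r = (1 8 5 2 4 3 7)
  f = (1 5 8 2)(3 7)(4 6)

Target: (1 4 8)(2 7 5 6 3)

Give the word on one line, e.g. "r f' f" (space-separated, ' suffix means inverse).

r' f r f' r'

  after r': (1 7 3 4 2 5 8)
  after f: (1 3 6 4)(2 8 5)
  after r: (1 7)(2 5 4 8)(3 6)
  after f': (1 3 4 5 6 7 2)
  after r': (1 4 8)(2 7 5 6 3)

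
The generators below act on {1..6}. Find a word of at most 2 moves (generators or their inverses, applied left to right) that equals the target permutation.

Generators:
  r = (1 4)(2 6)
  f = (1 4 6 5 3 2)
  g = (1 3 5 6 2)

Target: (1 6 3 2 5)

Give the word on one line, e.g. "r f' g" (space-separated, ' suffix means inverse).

  after g': (1 2 6 5 3)
  after g': (1 6 3 2 5)

g' g'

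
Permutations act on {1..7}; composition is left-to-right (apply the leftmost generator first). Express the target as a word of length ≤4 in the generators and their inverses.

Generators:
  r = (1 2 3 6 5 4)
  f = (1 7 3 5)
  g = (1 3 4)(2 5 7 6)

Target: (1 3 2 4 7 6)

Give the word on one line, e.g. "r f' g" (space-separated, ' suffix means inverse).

r g f'

  after r: (1 2 3 6 5 4)
  after g: (1 5)(2 4 3)(6 7)
  after f': (1 3 2 4 7 6)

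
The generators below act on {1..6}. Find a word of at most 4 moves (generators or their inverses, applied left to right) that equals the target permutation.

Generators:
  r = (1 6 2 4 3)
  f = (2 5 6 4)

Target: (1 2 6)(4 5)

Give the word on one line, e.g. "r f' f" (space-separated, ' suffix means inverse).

r' r' f' r

  after r': (1 3 4 2 6)
  after r': (1 4 6 3 2)
  after f': (1 6 3 4 5 2)
  after r: (1 2 6)(4 5)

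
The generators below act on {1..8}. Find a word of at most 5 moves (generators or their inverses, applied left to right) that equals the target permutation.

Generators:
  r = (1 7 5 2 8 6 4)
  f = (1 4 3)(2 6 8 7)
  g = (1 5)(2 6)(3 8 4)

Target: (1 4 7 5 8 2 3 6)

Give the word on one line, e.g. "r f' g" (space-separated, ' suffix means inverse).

r' g f'

  after r': (1 4 6 8 2 5 7)
  after g: (1 3 8 6 4 2)(5 7)
  after f': (1 4 7 5 8 2 3 6)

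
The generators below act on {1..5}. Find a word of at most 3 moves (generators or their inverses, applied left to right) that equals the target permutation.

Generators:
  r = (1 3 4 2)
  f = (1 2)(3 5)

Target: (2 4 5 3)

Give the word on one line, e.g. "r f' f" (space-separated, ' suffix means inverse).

r' f'

  after r': (1 2 4 3)
  after f': (2 4 5 3)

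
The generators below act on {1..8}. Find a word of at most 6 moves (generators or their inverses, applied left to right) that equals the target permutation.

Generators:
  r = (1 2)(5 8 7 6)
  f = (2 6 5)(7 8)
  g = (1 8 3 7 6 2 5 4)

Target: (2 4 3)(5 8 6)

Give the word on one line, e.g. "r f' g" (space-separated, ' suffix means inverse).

g' r g f f

  after g': (1 4 5 2 6 7 3 8)
  after r: (1 4 8 2 5)(3 7)
  after g: (2 4 3 6)(5 8)
  after f: (2 4 3 5 7 8)
  after f: (2 4 3)(5 8 6)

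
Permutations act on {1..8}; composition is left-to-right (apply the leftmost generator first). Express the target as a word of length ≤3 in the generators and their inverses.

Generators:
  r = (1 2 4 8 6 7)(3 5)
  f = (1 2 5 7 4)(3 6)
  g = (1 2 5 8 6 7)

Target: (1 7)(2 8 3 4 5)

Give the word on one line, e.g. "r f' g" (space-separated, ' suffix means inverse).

  after f: (1 2 5 7 4)(3 6)
  after g: (1 5)(2 8 6 3 7 4)
  after f: (1 7)(2 8 3 4 5)

f g f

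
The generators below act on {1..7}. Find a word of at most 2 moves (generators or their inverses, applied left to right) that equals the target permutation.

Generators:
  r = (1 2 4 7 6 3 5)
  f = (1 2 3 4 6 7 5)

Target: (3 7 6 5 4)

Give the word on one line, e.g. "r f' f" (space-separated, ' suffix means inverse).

  after r': (1 5 3 6 7 4 2)
  after f: (3 7 6 5 4)

r' f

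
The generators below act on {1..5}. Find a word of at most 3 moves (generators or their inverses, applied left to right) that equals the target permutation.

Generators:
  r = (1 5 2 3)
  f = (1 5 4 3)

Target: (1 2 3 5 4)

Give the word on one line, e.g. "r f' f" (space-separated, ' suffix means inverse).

  after f: (1 5 4 3)
  after r: (1 2 3 5 4)

f r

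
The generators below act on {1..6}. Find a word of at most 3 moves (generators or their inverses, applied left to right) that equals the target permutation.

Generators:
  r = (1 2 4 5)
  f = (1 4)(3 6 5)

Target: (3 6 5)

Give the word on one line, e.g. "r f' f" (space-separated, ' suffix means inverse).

  after f': (1 4)(3 5 6)
  after f': (3 6 5)

f' f'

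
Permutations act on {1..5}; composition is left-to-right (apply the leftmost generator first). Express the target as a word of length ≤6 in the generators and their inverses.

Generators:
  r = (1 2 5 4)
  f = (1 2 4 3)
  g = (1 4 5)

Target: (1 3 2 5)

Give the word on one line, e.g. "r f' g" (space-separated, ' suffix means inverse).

r r f' r f

  after r: (1 2 5 4)
  after r: (1 5)(2 4)
  after f': (1 5 3 4)
  after r: (1 4 2 5 3)
  after f: (1 3 2 5)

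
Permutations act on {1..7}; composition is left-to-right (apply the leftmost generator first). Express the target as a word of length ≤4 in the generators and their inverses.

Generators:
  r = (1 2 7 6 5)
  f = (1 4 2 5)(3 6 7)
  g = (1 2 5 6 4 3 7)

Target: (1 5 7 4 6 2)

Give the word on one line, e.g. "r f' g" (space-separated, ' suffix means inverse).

g f

  after g: (1 2 5 6 4 3 7)
  after f: (1 5 7 4 6 2)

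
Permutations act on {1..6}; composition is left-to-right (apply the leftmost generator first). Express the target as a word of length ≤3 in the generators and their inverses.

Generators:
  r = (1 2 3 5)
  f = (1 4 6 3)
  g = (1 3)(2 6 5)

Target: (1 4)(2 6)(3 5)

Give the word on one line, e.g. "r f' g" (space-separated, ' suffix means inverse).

  after f: (1 4 6 3)
  after g: (1 4 5 2 6)
  after r: (1 4)(2 6)(3 5)

f g r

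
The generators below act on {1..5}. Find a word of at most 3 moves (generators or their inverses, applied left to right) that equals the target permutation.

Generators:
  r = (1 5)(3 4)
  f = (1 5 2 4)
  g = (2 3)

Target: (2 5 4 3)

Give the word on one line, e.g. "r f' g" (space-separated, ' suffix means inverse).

  after r': (1 5)(3 4)
  after f': (2 5 4 3)

r' f'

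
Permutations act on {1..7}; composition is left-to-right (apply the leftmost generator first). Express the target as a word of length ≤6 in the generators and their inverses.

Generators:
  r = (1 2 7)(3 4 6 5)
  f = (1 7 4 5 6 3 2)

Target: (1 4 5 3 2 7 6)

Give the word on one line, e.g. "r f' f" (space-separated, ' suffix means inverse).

r' f' r' f

  after r': (1 7 2)(3 5 6 4)
  after f': (3 4 6 7)
  after r': (1 7 5 6 2)
  after f: (1 4 5 3 2 7 6)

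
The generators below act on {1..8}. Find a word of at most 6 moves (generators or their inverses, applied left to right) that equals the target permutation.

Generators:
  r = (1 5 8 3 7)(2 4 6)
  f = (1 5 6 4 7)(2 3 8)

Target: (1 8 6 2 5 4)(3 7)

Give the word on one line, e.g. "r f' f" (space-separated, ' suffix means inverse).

  after r: (1 5 8 3 7)(2 4 6)
  after f': (2 6 8)(3 4 5)
  after f': (1 7 4)(2 5)(3 6)
  after r': (1 3 4 7 2)(5 6 8)
  after f: (1 8 6 2 5 4)(3 7)

r f' f' r' f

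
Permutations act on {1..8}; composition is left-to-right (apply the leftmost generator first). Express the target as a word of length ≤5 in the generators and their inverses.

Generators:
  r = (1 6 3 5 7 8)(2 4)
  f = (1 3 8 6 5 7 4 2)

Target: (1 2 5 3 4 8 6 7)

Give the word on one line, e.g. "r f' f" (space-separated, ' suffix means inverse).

f' r f r f

  after f': (1 2 4 7 5 6 8 3)
  after r: (1 4 8 5 3 6)
  after f: (1 2)(3 5 8 7 4 6)
  after r: (1 4 3 7 2 6 5)
  after f: (1 2 5 3 4 8 6 7)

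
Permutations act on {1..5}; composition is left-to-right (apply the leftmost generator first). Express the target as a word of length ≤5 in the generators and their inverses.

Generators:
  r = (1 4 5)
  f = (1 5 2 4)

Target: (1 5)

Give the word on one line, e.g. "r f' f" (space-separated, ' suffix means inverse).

f r r f f

  after f: (1 5 2 4)
  after r: (2 5)
  after r: (1 4 5 2)
  after f: (2 5 4)
  after f: (1 5)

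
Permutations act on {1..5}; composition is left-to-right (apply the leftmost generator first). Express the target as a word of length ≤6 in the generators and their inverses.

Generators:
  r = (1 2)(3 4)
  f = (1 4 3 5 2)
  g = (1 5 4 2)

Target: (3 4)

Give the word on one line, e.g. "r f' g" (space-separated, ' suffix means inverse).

r' f' r' g'

  after r': (1 2)(3 4)
  after f': (1 5 3)
  after r': (1 5 4 3 2)
  after g': (3 4)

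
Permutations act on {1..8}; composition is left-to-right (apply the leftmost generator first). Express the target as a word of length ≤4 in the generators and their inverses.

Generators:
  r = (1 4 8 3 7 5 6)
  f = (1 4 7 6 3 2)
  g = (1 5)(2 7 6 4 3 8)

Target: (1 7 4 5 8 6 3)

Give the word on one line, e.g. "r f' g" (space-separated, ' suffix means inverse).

  after r': (1 6 5 7 3 8 4)
  after r': (1 5 3 4 6 7 8)
  after r': (1 7 4 5 8 6 3)

r' r' r'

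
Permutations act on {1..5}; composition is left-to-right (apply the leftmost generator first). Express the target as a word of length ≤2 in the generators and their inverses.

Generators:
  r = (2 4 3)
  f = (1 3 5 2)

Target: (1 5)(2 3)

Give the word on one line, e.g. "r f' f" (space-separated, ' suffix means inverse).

  after f': (1 2 5 3)
  after f': (1 5)(2 3)

f' f'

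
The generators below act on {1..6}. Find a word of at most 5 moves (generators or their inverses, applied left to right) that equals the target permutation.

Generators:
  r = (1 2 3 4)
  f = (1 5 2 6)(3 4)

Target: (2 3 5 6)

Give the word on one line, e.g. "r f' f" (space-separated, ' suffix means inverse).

  after r: (1 2 3 4)
  after f: (1 6)(2 4 5)
  after r': (1 6 4 5)(2 3)
  after f': (1 2 4)(3 5 6)
  after r': (2 3 5 6)

r f r' f' r'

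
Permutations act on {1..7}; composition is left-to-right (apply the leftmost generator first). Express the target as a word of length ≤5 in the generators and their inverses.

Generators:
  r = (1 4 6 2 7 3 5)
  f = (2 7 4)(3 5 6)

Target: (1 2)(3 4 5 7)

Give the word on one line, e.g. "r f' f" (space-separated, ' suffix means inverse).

  after r': (1 5 3 7 2 6 4)
  after f: (1 6 2 3 4)
  after r: (1 2 5)(3 6 7)
  after r: (1 7 5 4 6 3 2)
  after f': (1 2)(3 4 5 7)

r' f r r f'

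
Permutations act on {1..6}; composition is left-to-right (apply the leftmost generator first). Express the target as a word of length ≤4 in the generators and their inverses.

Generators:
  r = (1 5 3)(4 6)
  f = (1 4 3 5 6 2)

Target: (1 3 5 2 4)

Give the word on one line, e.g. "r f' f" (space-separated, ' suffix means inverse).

  after f': (1 2 6 5 3 4)
  after f': (1 6 3)(2 5 4)
  after r': (1 4 2)(5 6)
  after f: (1 3 5 2 4)

f' f' r' f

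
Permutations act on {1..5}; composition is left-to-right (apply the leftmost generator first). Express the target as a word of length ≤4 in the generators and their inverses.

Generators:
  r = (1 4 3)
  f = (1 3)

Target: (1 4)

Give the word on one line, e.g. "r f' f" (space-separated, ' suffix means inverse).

f r'

  after f: (1 3)
  after r': (1 4)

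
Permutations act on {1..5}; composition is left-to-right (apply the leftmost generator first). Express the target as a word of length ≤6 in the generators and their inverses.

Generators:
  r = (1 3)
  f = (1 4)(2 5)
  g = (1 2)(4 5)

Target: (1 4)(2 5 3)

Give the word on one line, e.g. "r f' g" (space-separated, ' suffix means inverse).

f' g' r g'

  after f': (1 4)(2 5)
  after g': (1 5)(2 4)
  after r: (1 5 3)(2 4)
  after g': (1 4)(2 5 3)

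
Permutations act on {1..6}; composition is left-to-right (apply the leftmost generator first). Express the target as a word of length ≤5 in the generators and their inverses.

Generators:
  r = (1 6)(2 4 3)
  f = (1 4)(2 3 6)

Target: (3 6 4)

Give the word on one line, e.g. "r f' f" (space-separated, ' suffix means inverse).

  after f': (1 4)(2 6 3)
  after f': (2 3 6)
  after r': (1 6 3)(2 4)
  after r': (3 6 4)

f' f' r' r'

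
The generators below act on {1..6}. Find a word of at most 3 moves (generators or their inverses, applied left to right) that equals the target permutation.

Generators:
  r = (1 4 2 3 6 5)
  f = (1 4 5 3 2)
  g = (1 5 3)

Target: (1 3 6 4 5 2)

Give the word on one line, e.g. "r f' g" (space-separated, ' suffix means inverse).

r f' g'

  after r: (1 4 2 3 6 5)
  after f': (2 5)(3 6 4)
  after g': (1 3 6 4 5 2)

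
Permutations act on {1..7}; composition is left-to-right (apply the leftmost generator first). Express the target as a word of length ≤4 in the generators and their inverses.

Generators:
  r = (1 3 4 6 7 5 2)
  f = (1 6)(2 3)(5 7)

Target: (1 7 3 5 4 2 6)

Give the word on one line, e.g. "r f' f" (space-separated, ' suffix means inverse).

  after r': (1 2 5 7 6 4 3)
  after r': (1 5 6 3 2 7 4)
  after r': (1 7 3 5 4 2 6)

r' r' r'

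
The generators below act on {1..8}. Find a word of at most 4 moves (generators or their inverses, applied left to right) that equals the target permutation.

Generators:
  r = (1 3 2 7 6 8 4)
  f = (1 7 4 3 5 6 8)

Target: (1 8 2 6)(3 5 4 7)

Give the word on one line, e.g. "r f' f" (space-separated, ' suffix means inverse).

  after f: (1 7 4 3 5 6 8)
  after r: (1 6 4 2 7)(3 5 8)
  after r: (1 8 2 6)(3 5 4 7)

f r r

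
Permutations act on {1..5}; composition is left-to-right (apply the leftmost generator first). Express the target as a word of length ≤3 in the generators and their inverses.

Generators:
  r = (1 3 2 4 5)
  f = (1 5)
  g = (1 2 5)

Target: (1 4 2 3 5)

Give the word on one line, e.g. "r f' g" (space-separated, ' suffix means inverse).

  after f: (1 5)
  after r': (1 4 2 3)
  after f': (1 4 2 3 5)

f r' f'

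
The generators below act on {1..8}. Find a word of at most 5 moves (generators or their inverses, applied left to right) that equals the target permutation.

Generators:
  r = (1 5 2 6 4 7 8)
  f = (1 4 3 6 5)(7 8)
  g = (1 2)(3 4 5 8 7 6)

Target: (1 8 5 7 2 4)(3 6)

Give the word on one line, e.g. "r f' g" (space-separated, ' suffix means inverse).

f' r r f g

  after f': (1 5 6 3 4)(7 8)
  after r: (1 2 6 3 7)(4 5)
  after r: (1 6 3 8)(2 4)(5 7)
  after f: (1 5 8 4 2 3 7)
  after g: (1 8 5 7 2 4)(3 6)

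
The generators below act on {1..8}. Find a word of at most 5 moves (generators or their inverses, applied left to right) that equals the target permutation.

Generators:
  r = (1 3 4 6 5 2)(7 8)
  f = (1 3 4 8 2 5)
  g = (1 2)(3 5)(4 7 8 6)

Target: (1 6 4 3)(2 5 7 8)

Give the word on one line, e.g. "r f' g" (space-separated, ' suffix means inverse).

  after f: (1 3 4 8 2 5)
  after f: (1 4 2)(3 8 5)
  after f: (1 8)(2 3)(4 5)
  after g: (1 6 4 3)(2 5 7 8)

f f f g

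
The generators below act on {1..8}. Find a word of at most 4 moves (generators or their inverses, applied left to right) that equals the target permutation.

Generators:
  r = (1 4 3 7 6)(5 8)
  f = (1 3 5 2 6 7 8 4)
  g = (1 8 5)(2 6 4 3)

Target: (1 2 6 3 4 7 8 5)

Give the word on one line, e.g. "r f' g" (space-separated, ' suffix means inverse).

r r g

  after r: (1 4 3 7 6)(5 8)
  after r: (1 3 6 4 7)
  after g: (1 2 6 3 4 7 8 5)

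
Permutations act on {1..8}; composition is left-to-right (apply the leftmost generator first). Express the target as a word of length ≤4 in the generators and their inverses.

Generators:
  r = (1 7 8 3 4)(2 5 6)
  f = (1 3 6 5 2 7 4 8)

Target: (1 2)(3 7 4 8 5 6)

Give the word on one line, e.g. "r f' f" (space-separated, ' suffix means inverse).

  after r': (1 4 3 8 7)(2 6 5)
  after f': (1 7 8 2 3 4)
  after f': (1 2)(3 7 4 8 5 6)

r' f' f'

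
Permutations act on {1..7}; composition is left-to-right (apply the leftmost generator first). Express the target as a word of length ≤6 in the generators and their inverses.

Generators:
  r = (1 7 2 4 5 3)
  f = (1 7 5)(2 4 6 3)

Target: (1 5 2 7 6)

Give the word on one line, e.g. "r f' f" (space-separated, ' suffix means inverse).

r r f r

  after r: (1 7 2 4 5 3)
  after r: (1 2 5)(3 7 4)
  after f: (1 4 2)(3 5 7 6)
  after r: (1 5 2 7 6)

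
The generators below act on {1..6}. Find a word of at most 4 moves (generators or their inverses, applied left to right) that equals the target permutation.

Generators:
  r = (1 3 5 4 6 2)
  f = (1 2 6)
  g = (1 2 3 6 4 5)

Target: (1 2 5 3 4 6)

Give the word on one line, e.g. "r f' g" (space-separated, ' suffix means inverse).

  after r': (1 2 6 4 5 3)
  after g': (2 3 5)
  after f': (1 6 2 3 5)
  after r: (1 2 5 3 4 6)

r' g' f' r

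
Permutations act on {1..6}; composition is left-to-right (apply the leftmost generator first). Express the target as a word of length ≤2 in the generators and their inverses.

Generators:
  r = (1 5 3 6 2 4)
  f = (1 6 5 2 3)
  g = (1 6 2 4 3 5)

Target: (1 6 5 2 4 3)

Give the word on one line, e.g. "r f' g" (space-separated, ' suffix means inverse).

r f'

  after r: (1 5 3 6 2 4)
  after f': (1 6 5 2 4 3)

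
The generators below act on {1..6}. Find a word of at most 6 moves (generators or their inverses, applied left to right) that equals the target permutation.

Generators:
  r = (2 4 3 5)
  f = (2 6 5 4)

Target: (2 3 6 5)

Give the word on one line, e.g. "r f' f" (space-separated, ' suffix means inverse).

  after f': (2 4 5 6)
  after r': (3 4)(5 6)
  after r': (2 5 6 3)
  after r': (2 3 5 6 4)
  after f': (2 3 6 5)

f' r' r' r' f'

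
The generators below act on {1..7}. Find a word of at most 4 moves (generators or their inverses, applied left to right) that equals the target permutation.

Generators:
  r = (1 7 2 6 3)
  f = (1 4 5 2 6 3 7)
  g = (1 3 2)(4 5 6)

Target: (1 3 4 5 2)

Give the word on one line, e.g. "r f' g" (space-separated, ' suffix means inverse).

f' g' f'

  after f': (1 7 3 6 2 5 4)
  after g': (1 7)(2 4)(3 5 6)
  after f': (1 3 4 5 2)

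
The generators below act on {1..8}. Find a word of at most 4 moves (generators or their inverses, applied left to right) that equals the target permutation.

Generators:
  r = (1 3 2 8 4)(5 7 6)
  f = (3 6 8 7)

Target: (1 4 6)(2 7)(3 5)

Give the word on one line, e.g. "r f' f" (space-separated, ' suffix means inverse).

f' r' f'

  after f': (3 7 8 6)
  after r': (1 4 8 7 2 3 5 6)
  after f': (1 4 6)(2 7)(3 5)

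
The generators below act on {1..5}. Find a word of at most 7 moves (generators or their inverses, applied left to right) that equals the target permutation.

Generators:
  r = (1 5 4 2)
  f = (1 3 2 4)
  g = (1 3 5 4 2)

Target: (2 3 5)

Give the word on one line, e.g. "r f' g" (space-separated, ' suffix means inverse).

g g r f' g

  after g: (1 3 5 4 2)
  after g: (1 5 2 3 4)
  after r: (1 4 5)(2 3)
  after f': (1 2)(4 5)
  after g: (2 3 5)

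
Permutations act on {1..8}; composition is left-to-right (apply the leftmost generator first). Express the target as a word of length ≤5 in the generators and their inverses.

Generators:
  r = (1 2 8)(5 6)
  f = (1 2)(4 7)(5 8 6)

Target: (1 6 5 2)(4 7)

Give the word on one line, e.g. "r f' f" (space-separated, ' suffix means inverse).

  after r': (1 8 2)(5 6)
  after f': (1 5 8)(4 7)
  after r': (1 6 5 2)(4 7)

r' f' r'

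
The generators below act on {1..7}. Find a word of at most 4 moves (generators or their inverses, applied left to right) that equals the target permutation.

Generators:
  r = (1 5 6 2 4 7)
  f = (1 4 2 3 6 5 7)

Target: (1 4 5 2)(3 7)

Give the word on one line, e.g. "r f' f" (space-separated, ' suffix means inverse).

  after f': (1 7 5 6 3 2 4)
  after r: (2 7 6 3 4 5)
  after f': (1 7 3)(2 5 4 6)
  after r': (1 4 5 2)(3 7)

f' r f' r'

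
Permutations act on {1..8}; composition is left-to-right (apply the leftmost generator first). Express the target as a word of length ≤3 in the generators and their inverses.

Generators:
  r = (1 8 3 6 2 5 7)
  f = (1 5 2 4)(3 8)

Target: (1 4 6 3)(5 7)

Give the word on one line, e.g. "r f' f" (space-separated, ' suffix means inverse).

f' r'

  after f': (1 4 2 5)(3 8)
  after r': (1 4 6 3)(5 7)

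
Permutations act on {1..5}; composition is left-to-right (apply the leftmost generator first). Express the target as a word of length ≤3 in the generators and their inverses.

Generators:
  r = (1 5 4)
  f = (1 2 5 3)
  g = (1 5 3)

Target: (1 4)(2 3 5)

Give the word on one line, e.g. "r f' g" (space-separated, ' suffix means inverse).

  after r': (1 4 5)
  after f: (1 4 3)(2 5)
  after g: (1 4)(2 3 5)

r' f g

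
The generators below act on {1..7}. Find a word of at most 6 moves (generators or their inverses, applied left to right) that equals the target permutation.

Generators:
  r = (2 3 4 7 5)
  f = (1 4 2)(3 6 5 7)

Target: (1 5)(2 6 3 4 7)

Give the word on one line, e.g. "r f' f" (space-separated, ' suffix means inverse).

r f r r

  after r: (2 3 4 7 5)
  after f: (1 4 3 2 6 5)
  after r: (1 7 5)(2 6)
  after r: (1 5)(2 6 3 4 7)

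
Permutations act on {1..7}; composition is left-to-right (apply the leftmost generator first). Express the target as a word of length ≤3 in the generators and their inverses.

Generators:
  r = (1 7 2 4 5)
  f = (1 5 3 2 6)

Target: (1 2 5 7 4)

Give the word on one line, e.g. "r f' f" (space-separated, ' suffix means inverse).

  after r: (1 7 2 4 5)
  after r: (1 2 5 7 4)

r r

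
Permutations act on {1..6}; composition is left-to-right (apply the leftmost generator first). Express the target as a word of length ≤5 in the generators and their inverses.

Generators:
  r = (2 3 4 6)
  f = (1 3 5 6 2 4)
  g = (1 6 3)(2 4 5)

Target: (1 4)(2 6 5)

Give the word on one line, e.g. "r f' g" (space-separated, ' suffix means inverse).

  after g: (1 6 3)(2 4 5)
  after g: (1 3 6)(2 5 4)
  after f: (1 5)(2 6 3)
  after f: (1 6 5 3 4)
  after r': (1 4)(2 6 5)

g g f f r'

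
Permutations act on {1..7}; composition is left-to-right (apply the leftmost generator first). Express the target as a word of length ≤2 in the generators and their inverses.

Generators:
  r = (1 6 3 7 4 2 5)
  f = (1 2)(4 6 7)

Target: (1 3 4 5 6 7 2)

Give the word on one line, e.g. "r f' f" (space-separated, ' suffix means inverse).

r r

  after r: (1 6 3 7 4 2 5)
  after r: (1 3 4 5 6 7 2)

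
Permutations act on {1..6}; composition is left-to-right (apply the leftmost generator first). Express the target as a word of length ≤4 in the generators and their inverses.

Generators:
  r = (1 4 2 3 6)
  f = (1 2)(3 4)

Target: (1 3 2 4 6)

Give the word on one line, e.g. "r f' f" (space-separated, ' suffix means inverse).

  after f': (1 2)(3 4)
  after r: (1 3 2 4 6)

f' r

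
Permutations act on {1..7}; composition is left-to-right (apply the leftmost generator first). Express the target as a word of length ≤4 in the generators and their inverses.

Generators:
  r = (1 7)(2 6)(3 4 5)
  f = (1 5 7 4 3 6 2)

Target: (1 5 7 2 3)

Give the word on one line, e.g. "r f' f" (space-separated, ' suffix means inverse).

  after r': (1 7)(2 6)(3 5 4)
  after f': (1 5 7 2 3)

r' f'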